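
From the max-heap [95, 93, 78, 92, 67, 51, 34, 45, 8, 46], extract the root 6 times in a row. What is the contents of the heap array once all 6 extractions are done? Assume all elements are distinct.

extract-max #1 returns 95:
  remove root 95; move last element 46 to root → [46, 93, 78, 92, 67, 51, 34, 45, 8]
  46 vs larger child 93 at index 1, swap → [93, 46, 78, 92, 67, 51, 34, 45, 8]
  46 vs larger child 92 at index 3, swap → [93, 92, 78, 46, 67, 51, 34, 45, 8]
extract-max #2 returns 93:
  remove root 93; move last element 8 to root → [8, 92, 78, 46, 67, 51, 34, 45]
  8 vs larger child 92 at index 1, swap → [92, 8, 78, 46, 67, 51, 34, 45]
  8 vs larger child 67 at index 4, swap → [92, 67, 78, 46, 8, 51, 34, 45]
extract-max #3 returns 92:
  remove root 92; move last element 45 to root → [45, 67, 78, 46, 8, 51, 34]
  45 vs larger child 78 at index 2, swap → [78, 67, 45, 46, 8, 51, 34]
  45 vs larger child 51 at index 5, swap → [78, 67, 51, 46, 8, 45, 34]
extract-max #4 returns 78:
  remove root 78; move last element 34 to root → [34, 67, 51, 46, 8, 45]
  34 vs larger child 67 at index 1, swap → [67, 34, 51, 46, 8, 45]
  34 vs larger child 46 at index 3, swap → [67, 46, 51, 34, 8, 45]
extract-max #5 returns 67:
  remove root 67; move last element 45 to root → [45, 46, 51, 34, 8]
  45 vs larger child 51 at index 2, swap → [51, 46, 45, 34, 8]
extract-max #6 returns 51:
  remove root 51; move last element 8 to root → [8, 46, 45, 34]
  8 vs larger child 46 at index 1, swap → [46, 8, 45, 34]
  8 vs only child 34 at index 3, swap → [46, 34, 45, 8]

[46, 34, 45, 8]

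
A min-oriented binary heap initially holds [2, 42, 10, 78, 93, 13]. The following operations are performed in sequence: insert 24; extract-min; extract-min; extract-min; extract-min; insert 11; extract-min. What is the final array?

[42, 78, 93]

insert 24:
  append 24 at index 6 → [2, 42, 10, 78, 93, 13, 24] (no swap needed)
extract-min → returns 2:
  remove root 2; move last element 24 to root → [24, 42, 10, 78, 93, 13]
  24 vs smaller child 10 at index 2, swap → [10, 42, 24, 78, 93, 13]
  24 vs only child 13 at index 5, swap → [10, 42, 13, 78, 93, 24]
extract-min → returns 10:
  remove root 10; move last element 24 to root → [24, 42, 13, 78, 93]
  24 vs smaller child 13 at index 2, swap → [13, 42, 24, 78, 93]
extract-min → returns 13:
  remove root 13; move last element 93 to root → [93, 42, 24, 78]
  93 vs smaller child 24 at index 2, swap → [24, 42, 93, 78]
extract-min → returns 24:
  remove root 24; move last element 78 to root → [78, 42, 93]
  78 vs smaller child 42 at index 1, swap → [42, 78, 93]
insert 11:
  append 11 at index 3 → [42, 78, 93, 11]
  11 < parent 78 at index 1, swap → [42, 11, 93, 78]
  11 < parent 42 at index 0, swap → [11, 42, 93, 78]
extract-min → returns 11:
  remove root 11; move last element 78 to root → [78, 42, 93]
  78 vs smaller child 42 at index 1, swap → [42, 78, 93]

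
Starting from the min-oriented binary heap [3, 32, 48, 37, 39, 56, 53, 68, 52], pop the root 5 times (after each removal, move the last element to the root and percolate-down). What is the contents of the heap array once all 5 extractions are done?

[52, 53, 56, 68]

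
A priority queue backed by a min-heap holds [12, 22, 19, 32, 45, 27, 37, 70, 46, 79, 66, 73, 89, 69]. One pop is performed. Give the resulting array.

[19, 22, 27, 32, 45, 69, 37, 70, 46, 79, 66, 73, 89]

remove root 12; move last element 69 to root → [69, 22, 19, 32, 45, 27, 37, 70, 46, 79, 66, 73, 89]
69 vs smaller child 19 at index 2, swap → [19, 22, 69, 32, 45, 27, 37, 70, 46, 79, 66, 73, 89]
69 vs smaller child 27 at index 5, swap → [19, 22, 27, 32, 45, 69, 37, 70, 46, 79, 66, 73, 89]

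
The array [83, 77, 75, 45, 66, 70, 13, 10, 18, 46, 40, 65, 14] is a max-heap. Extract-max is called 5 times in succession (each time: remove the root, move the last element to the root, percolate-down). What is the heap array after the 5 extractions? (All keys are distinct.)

[65, 46, 40, 45, 14, 18, 13, 10]

extract-max #1 returns 83:
  remove root 83; move last element 14 to root → [14, 77, 75, 45, 66, 70, 13, 10, 18, 46, 40, 65]
  14 vs larger child 77 at index 1, swap → [77, 14, 75, 45, 66, 70, 13, 10, 18, 46, 40, 65]
  14 vs larger child 66 at index 4, swap → [77, 66, 75, 45, 14, 70, 13, 10, 18, 46, 40, 65]
  14 vs larger child 46 at index 9, swap → [77, 66, 75, 45, 46, 70, 13, 10, 18, 14, 40, 65]
extract-max #2 returns 77:
  remove root 77; move last element 65 to root → [65, 66, 75, 45, 46, 70, 13, 10, 18, 14, 40]
  65 vs larger child 75 at index 2, swap → [75, 66, 65, 45, 46, 70, 13, 10, 18, 14, 40]
  65 vs larger child 70 at index 5, swap → [75, 66, 70, 45, 46, 65, 13, 10, 18, 14, 40]
extract-max #3 returns 75:
  remove root 75; move last element 40 to root → [40, 66, 70, 45, 46, 65, 13, 10, 18, 14]
  40 vs larger child 70 at index 2, swap → [70, 66, 40, 45, 46, 65, 13, 10, 18, 14]
  40 vs larger child 65 at index 5, swap → [70, 66, 65, 45, 46, 40, 13, 10, 18, 14]
extract-max #4 returns 70:
  remove root 70; move last element 14 to root → [14, 66, 65, 45, 46, 40, 13, 10, 18]
  14 vs larger child 66 at index 1, swap → [66, 14, 65, 45, 46, 40, 13, 10, 18]
  14 vs larger child 46 at index 4, swap → [66, 46, 65, 45, 14, 40, 13, 10, 18]
extract-max #5 returns 66:
  remove root 66; move last element 18 to root → [18, 46, 65, 45, 14, 40, 13, 10]
  18 vs larger child 65 at index 2, swap → [65, 46, 18, 45, 14, 40, 13, 10]
  18 vs larger child 40 at index 5, swap → [65, 46, 40, 45, 14, 18, 13, 10]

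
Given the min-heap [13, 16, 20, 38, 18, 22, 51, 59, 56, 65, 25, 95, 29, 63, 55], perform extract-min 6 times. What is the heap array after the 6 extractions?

extract-min #1 returns 13:
  remove root 13; move last element 55 to root → [55, 16, 20, 38, 18, 22, 51, 59, 56, 65, 25, 95, 29, 63]
  55 vs smaller child 16 at index 1, swap → [16, 55, 20, 38, 18, 22, 51, 59, 56, 65, 25, 95, 29, 63]
  55 vs smaller child 18 at index 4, swap → [16, 18, 20, 38, 55, 22, 51, 59, 56, 65, 25, 95, 29, 63]
  55 vs smaller child 25 at index 10, swap → [16, 18, 20, 38, 25, 22, 51, 59, 56, 65, 55, 95, 29, 63]
extract-min #2 returns 16:
  remove root 16; move last element 63 to root → [63, 18, 20, 38, 25, 22, 51, 59, 56, 65, 55, 95, 29]
  63 vs smaller child 18 at index 1, swap → [18, 63, 20, 38, 25, 22, 51, 59, 56, 65, 55, 95, 29]
  63 vs smaller child 25 at index 4, swap → [18, 25, 20, 38, 63, 22, 51, 59, 56, 65, 55, 95, 29]
  63 vs smaller child 55 at index 10, swap → [18, 25, 20, 38, 55, 22, 51, 59, 56, 65, 63, 95, 29]
extract-min #3 returns 18:
  remove root 18; move last element 29 to root → [29, 25, 20, 38, 55, 22, 51, 59, 56, 65, 63, 95]
  29 vs smaller child 20 at index 2, swap → [20, 25, 29, 38, 55, 22, 51, 59, 56, 65, 63, 95]
  29 vs smaller child 22 at index 5, swap → [20, 25, 22, 38, 55, 29, 51, 59, 56, 65, 63, 95]
extract-min #4 returns 20:
  remove root 20; move last element 95 to root → [95, 25, 22, 38, 55, 29, 51, 59, 56, 65, 63]
  95 vs smaller child 22 at index 2, swap → [22, 25, 95, 38, 55, 29, 51, 59, 56, 65, 63]
  95 vs smaller child 29 at index 5, swap → [22, 25, 29, 38, 55, 95, 51, 59, 56, 65, 63]
extract-min #5 returns 22:
  remove root 22; move last element 63 to root → [63, 25, 29, 38, 55, 95, 51, 59, 56, 65]
  63 vs smaller child 25 at index 1, swap → [25, 63, 29, 38, 55, 95, 51, 59, 56, 65]
  63 vs smaller child 38 at index 3, swap → [25, 38, 29, 63, 55, 95, 51, 59, 56, 65]
  63 vs smaller child 56 at index 8, swap → [25, 38, 29, 56, 55, 95, 51, 59, 63, 65]
extract-min #6 returns 25:
  remove root 25; move last element 65 to root → [65, 38, 29, 56, 55, 95, 51, 59, 63]
  65 vs smaller child 29 at index 2, swap → [29, 38, 65, 56, 55, 95, 51, 59, 63]
  65 vs smaller child 51 at index 6, swap → [29, 38, 51, 56, 55, 95, 65, 59, 63]

[29, 38, 51, 56, 55, 95, 65, 59, 63]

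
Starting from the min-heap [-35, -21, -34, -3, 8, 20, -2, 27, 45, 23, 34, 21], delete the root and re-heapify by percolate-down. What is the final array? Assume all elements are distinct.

[-34, -21, -2, -3, 8, 20, 21, 27, 45, 23, 34]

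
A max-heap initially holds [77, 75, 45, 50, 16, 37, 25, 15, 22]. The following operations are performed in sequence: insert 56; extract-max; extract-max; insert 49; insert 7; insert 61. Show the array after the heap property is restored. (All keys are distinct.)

insert 56:
  append 56 at index 9 → [77, 75, 45, 50, 16, 37, 25, 15, 22, 56]
  56 > parent 16 at index 4, swap → [77, 75, 45, 50, 56, 37, 25, 15, 22, 16]
extract-max → returns 77:
  remove root 77; move last element 16 to root → [16, 75, 45, 50, 56, 37, 25, 15, 22]
  16 vs larger child 75 at index 1, swap → [75, 16, 45, 50, 56, 37, 25, 15, 22]
  16 vs larger child 56 at index 4, swap → [75, 56, 45, 50, 16, 37, 25, 15, 22]
extract-max → returns 75:
  remove root 75; move last element 22 to root → [22, 56, 45, 50, 16, 37, 25, 15]
  22 vs larger child 56 at index 1, swap → [56, 22, 45, 50, 16, 37, 25, 15]
  22 vs larger child 50 at index 3, swap → [56, 50, 45, 22, 16, 37, 25, 15]
insert 49:
  append 49 at index 8 → [56, 50, 45, 22, 16, 37, 25, 15, 49]
  49 > parent 22 at index 3, swap → [56, 50, 45, 49, 16, 37, 25, 15, 22]
insert 7:
  append 7 at index 9 → [56, 50, 45, 49, 16, 37, 25, 15, 22, 7] (no swap needed)
insert 61:
  append 61 at index 10 → [56, 50, 45, 49, 16, 37, 25, 15, 22, 7, 61]
  61 > parent 16 at index 4, swap → [56, 50, 45, 49, 61, 37, 25, 15, 22, 7, 16]
  61 > parent 50 at index 1, swap → [56, 61, 45, 49, 50, 37, 25, 15, 22, 7, 16]
  61 > parent 56 at index 0, swap → [61, 56, 45, 49, 50, 37, 25, 15, 22, 7, 16]

[61, 56, 45, 49, 50, 37, 25, 15, 22, 7, 16]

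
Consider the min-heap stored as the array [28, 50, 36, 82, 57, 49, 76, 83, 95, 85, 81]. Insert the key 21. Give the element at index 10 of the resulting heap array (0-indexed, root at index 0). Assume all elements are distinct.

append 21 at index 11 → [28, 50, 36, 82, 57, 49, 76, 83, 95, 85, 81, 21]
21 < parent 49 at index 5, swap → [28, 50, 36, 82, 57, 21, 76, 83, 95, 85, 81, 49]
21 < parent 36 at index 2, swap → [28, 50, 21, 82, 57, 36, 76, 83, 95, 85, 81, 49]
21 < parent 28 at index 0, swap → [21, 50, 28, 82, 57, 36, 76, 83, 95, 85, 81, 49]
resulting array: [21, 50, 28, 82, 57, 36, 76, 83, 95, 85, 81, 49]

81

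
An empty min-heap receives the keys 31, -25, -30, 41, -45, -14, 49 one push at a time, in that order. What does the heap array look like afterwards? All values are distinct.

Insert 31:
  append 31 at index 0 → [31] (no swap needed)
Insert -25:
  append -25 at index 1 → [31, -25]
  -25 < parent 31 at index 0, swap → [-25, 31]
Insert -30:
  append -30 at index 2 → [-25, 31, -30]
  -30 < parent -25 at index 0, swap → [-30, 31, -25]
Insert 41:
  append 41 at index 3 → [-30, 31, -25, 41] (no swap needed)
Insert -45:
  append -45 at index 4 → [-30, 31, -25, 41, -45]
  -45 < parent 31 at index 1, swap → [-30, -45, -25, 41, 31]
  -45 < parent -30 at index 0, swap → [-45, -30, -25, 41, 31]
Insert -14:
  append -14 at index 5 → [-45, -30, -25, 41, 31, -14] (no swap needed)
Insert 49:
  append 49 at index 6 → [-45, -30, -25, 41, 31, -14, 49] (no swap needed)

[-45, -30, -25, 41, 31, -14, 49]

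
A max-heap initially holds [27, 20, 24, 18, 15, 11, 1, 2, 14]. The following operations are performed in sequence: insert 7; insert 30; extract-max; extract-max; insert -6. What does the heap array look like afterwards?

[24, 20, 11, 18, 15, 7, 1, 2, 14, -6]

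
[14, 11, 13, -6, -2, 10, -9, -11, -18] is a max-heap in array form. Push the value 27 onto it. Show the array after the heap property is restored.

[27, 14, 13, -6, 11, 10, -9, -11, -18, -2]

append 27 at index 9 → [14, 11, 13, -6, -2, 10, -9, -11, -18, 27]
27 > parent -2 at index 4, swap → [14, 11, 13, -6, 27, 10, -9, -11, -18, -2]
27 > parent 11 at index 1, swap → [14, 27, 13, -6, 11, 10, -9, -11, -18, -2]
27 > parent 14 at index 0, swap → [27, 14, 13, -6, 11, 10, -9, -11, -18, -2]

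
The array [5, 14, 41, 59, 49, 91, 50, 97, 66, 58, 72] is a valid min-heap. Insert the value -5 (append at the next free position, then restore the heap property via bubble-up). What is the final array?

append -5 at index 11 → [5, 14, 41, 59, 49, 91, 50, 97, 66, 58, 72, -5]
-5 < parent 91 at index 5, swap → [5, 14, 41, 59, 49, -5, 50, 97, 66, 58, 72, 91]
-5 < parent 41 at index 2, swap → [5, 14, -5, 59, 49, 41, 50, 97, 66, 58, 72, 91]
-5 < parent 5 at index 0, swap → [-5, 14, 5, 59, 49, 41, 50, 97, 66, 58, 72, 91]

[-5, 14, 5, 59, 49, 41, 50, 97, 66, 58, 72, 91]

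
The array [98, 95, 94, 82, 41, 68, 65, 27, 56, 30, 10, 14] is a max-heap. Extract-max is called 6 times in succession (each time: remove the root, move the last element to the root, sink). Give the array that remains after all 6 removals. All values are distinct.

[56, 41, 27, 30, 14, 10]

extract-max #1 returns 98:
  remove root 98; move last element 14 to root → [14, 95, 94, 82, 41, 68, 65, 27, 56, 30, 10]
  14 vs larger child 95 at index 1, swap → [95, 14, 94, 82, 41, 68, 65, 27, 56, 30, 10]
  14 vs larger child 82 at index 3, swap → [95, 82, 94, 14, 41, 68, 65, 27, 56, 30, 10]
  14 vs larger child 56 at index 8, swap → [95, 82, 94, 56, 41, 68, 65, 27, 14, 30, 10]
extract-max #2 returns 95:
  remove root 95; move last element 10 to root → [10, 82, 94, 56, 41, 68, 65, 27, 14, 30]
  10 vs larger child 94 at index 2, swap → [94, 82, 10, 56, 41, 68, 65, 27, 14, 30]
  10 vs larger child 68 at index 5, swap → [94, 82, 68, 56, 41, 10, 65, 27, 14, 30]
extract-max #3 returns 94:
  remove root 94; move last element 30 to root → [30, 82, 68, 56, 41, 10, 65, 27, 14]
  30 vs larger child 82 at index 1, swap → [82, 30, 68, 56, 41, 10, 65, 27, 14]
  30 vs larger child 56 at index 3, swap → [82, 56, 68, 30, 41, 10, 65, 27, 14]
extract-max #4 returns 82:
  remove root 82; move last element 14 to root → [14, 56, 68, 30, 41, 10, 65, 27]
  14 vs larger child 68 at index 2, swap → [68, 56, 14, 30, 41, 10, 65, 27]
  14 vs larger child 65 at index 6, swap → [68, 56, 65, 30, 41, 10, 14, 27]
extract-max #5 returns 68:
  remove root 68; move last element 27 to root → [27, 56, 65, 30, 41, 10, 14]
  27 vs larger child 65 at index 2, swap → [65, 56, 27, 30, 41, 10, 14]
extract-max #6 returns 65:
  remove root 65; move last element 14 to root → [14, 56, 27, 30, 41, 10]
  14 vs larger child 56 at index 1, swap → [56, 14, 27, 30, 41, 10]
  14 vs larger child 41 at index 4, swap → [56, 41, 27, 30, 14, 10]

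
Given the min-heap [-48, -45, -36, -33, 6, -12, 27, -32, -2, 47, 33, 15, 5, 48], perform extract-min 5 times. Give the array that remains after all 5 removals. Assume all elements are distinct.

[-12, -2, 5, 15, 6, 47, 27, 48, 33]

extract-min #1 returns -48:
  remove root -48; move last element 48 to root → [48, -45, -36, -33, 6, -12, 27, -32, -2, 47, 33, 15, 5]
  48 vs smaller child -45 at index 1, swap → [-45, 48, -36, -33, 6, -12, 27, -32, -2, 47, 33, 15, 5]
  48 vs smaller child -33 at index 3, swap → [-45, -33, -36, 48, 6, -12, 27, -32, -2, 47, 33, 15, 5]
  48 vs smaller child -32 at index 7, swap → [-45, -33, -36, -32, 6, -12, 27, 48, -2, 47, 33, 15, 5]
extract-min #2 returns -45:
  remove root -45; move last element 5 to root → [5, -33, -36, -32, 6, -12, 27, 48, -2, 47, 33, 15]
  5 vs smaller child -36 at index 2, swap → [-36, -33, 5, -32, 6, -12, 27, 48, -2, 47, 33, 15]
  5 vs smaller child -12 at index 5, swap → [-36, -33, -12, -32, 6, 5, 27, 48, -2, 47, 33, 15]
extract-min #3 returns -36:
  remove root -36; move last element 15 to root → [15, -33, -12, -32, 6, 5, 27, 48, -2, 47, 33]
  15 vs smaller child -33 at index 1, swap → [-33, 15, -12, -32, 6, 5, 27, 48, -2, 47, 33]
  15 vs smaller child -32 at index 3, swap → [-33, -32, -12, 15, 6, 5, 27, 48, -2, 47, 33]
  15 vs smaller child -2 at index 8, swap → [-33, -32, -12, -2, 6, 5, 27, 48, 15, 47, 33]
extract-min #4 returns -33:
  remove root -33; move last element 33 to root → [33, -32, -12, -2, 6, 5, 27, 48, 15, 47]
  33 vs smaller child -32 at index 1, swap → [-32, 33, -12, -2, 6, 5, 27, 48, 15, 47]
  33 vs smaller child -2 at index 3, swap → [-32, -2, -12, 33, 6, 5, 27, 48, 15, 47]
  33 vs smaller child 15 at index 8, swap → [-32, -2, -12, 15, 6, 5, 27, 48, 33, 47]
extract-min #5 returns -32:
  remove root -32; move last element 47 to root → [47, -2, -12, 15, 6, 5, 27, 48, 33]
  47 vs smaller child -12 at index 2, swap → [-12, -2, 47, 15, 6, 5, 27, 48, 33]
  47 vs smaller child 5 at index 5, swap → [-12, -2, 5, 15, 6, 47, 27, 48, 33]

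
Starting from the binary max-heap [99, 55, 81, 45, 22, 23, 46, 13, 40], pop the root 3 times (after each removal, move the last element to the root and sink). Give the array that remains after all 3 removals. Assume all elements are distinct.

[46, 45, 40, 13, 22, 23]

extract-max #1 returns 99:
  remove root 99; move last element 40 to root → [40, 55, 81, 45, 22, 23, 46, 13]
  40 vs larger child 81 at index 2, swap → [81, 55, 40, 45, 22, 23, 46, 13]
  40 vs larger child 46 at index 6, swap → [81, 55, 46, 45, 22, 23, 40, 13]
extract-max #2 returns 81:
  remove root 81; move last element 13 to root → [13, 55, 46, 45, 22, 23, 40]
  13 vs larger child 55 at index 1, swap → [55, 13, 46, 45, 22, 23, 40]
  13 vs larger child 45 at index 3, swap → [55, 45, 46, 13, 22, 23, 40]
extract-max #3 returns 55:
  remove root 55; move last element 40 to root → [40, 45, 46, 13, 22, 23]
  40 vs larger child 46 at index 2, swap → [46, 45, 40, 13, 22, 23]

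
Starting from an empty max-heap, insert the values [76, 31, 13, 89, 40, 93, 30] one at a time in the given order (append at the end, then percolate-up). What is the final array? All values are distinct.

[93, 76, 89, 31, 40, 13, 30]

Insert 76:
  append 76 at index 0 → [76] (no swap needed)
Insert 31:
  append 31 at index 1 → [76, 31] (no swap needed)
Insert 13:
  append 13 at index 2 → [76, 31, 13] (no swap needed)
Insert 89:
  append 89 at index 3 → [76, 31, 13, 89]
  89 > parent 31 at index 1, swap → [76, 89, 13, 31]
  89 > parent 76 at index 0, swap → [89, 76, 13, 31]
Insert 40:
  append 40 at index 4 → [89, 76, 13, 31, 40] (no swap needed)
Insert 93:
  append 93 at index 5 → [89, 76, 13, 31, 40, 93]
  93 > parent 13 at index 2, swap → [89, 76, 93, 31, 40, 13]
  93 > parent 89 at index 0, swap → [93, 76, 89, 31, 40, 13]
Insert 30:
  append 30 at index 6 → [93, 76, 89, 31, 40, 13, 30] (no swap needed)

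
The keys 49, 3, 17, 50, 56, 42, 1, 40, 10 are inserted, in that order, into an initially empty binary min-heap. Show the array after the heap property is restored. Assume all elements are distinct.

[1, 10, 3, 40, 56, 42, 17, 50, 49]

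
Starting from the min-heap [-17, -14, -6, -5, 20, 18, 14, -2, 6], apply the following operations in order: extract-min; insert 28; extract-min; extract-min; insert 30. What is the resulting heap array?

[-5, -2, 14, 6, 20, 18, 28, 30]

extract-min → returns -17:
  remove root -17; move last element 6 to root → [6, -14, -6, -5, 20, 18, 14, -2]
  6 vs smaller child -14 at index 1, swap → [-14, 6, -6, -5, 20, 18, 14, -2]
  6 vs smaller child -5 at index 3, swap → [-14, -5, -6, 6, 20, 18, 14, -2]
  6 vs only child -2 at index 7, swap → [-14, -5, -6, -2, 20, 18, 14, 6]
insert 28:
  append 28 at index 8 → [-14, -5, -6, -2, 20, 18, 14, 6, 28] (no swap needed)
extract-min → returns -14:
  remove root -14; move last element 28 to root → [28, -5, -6, -2, 20, 18, 14, 6]
  28 vs smaller child -6 at index 2, swap → [-6, -5, 28, -2, 20, 18, 14, 6]
  28 vs smaller child 14 at index 6, swap → [-6, -5, 14, -2, 20, 18, 28, 6]
extract-min → returns -6:
  remove root -6; move last element 6 to root → [6, -5, 14, -2, 20, 18, 28]
  6 vs smaller child -5 at index 1, swap → [-5, 6, 14, -2, 20, 18, 28]
  6 vs smaller child -2 at index 3, swap → [-5, -2, 14, 6, 20, 18, 28]
insert 30:
  append 30 at index 7 → [-5, -2, 14, 6, 20, 18, 28, 30] (no swap needed)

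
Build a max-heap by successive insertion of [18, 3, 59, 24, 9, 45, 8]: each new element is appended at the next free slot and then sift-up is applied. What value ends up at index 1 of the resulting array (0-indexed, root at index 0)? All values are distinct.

24

Insert 18:
  append 18 at index 0 → [18] (no swap needed)
Insert 3:
  append 3 at index 1 → [18, 3] (no swap needed)
Insert 59:
  append 59 at index 2 → [18, 3, 59]
  59 > parent 18 at index 0, swap → [59, 3, 18]
Insert 24:
  append 24 at index 3 → [59, 3, 18, 24]
  24 > parent 3 at index 1, swap → [59, 24, 18, 3]
Insert 9:
  append 9 at index 4 → [59, 24, 18, 3, 9] (no swap needed)
Insert 45:
  append 45 at index 5 → [59, 24, 18, 3, 9, 45]
  45 > parent 18 at index 2, swap → [59, 24, 45, 3, 9, 18]
Insert 8:
  append 8 at index 6 → [59, 24, 45, 3, 9, 18, 8] (no swap needed)
resulting array: [59, 24, 45, 3, 9, 18, 8]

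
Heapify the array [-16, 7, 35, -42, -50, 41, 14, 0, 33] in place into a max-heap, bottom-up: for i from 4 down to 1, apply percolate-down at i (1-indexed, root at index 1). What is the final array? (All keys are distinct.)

[41, 33, 35, 7, -50, -16, 14, 0, -42]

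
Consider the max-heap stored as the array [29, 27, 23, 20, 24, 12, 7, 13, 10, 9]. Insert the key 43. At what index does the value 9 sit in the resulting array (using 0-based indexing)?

append 43 at index 10 → [29, 27, 23, 20, 24, 12, 7, 13, 10, 9, 43]
43 > parent 24 at index 4, swap → [29, 27, 23, 20, 43, 12, 7, 13, 10, 9, 24]
43 > parent 27 at index 1, swap → [29, 43, 23, 20, 27, 12, 7, 13, 10, 9, 24]
43 > parent 29 at index 0, swap → [43, 29, 23, 20, 27, 12, 7, 13, 10, 9, 24]
resulting array: [43, 29, 23, 20, 27, 12, 7, 13, 10, 9, 24]

9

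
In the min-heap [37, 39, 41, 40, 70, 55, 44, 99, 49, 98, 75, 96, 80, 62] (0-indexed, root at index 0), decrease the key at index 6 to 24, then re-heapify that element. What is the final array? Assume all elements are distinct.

[24, 39, 37, 40, 70, 55, 41, 99, 49, 98, 75, 96, 80, 62]

set index 6 from 44 to 24 → [37, 39, 41, 40, 70, 55, 24, 99, 49, 98, 75, 96, 80, 62]
24 < parent 41 at index 2, swap → [37, 39, 24, 40, 70, 55, 41, 99, 49, 98, 75, 96, 80, 62]
24 < parent 37 at index 0, swap → [24, 39, 37, 40, 70, 55, 41, 99, 49, 98, 75, 96, 80, 62]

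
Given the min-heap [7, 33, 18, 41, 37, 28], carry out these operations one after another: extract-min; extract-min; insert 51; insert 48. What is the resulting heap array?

[28, 33, 37, 41, 51, 48]

extract-min → returns 7:
  remove root 7; move last element 28 to root → [28, 33, 18, 41, 37]
  28 vs smaller child 18 at index 2, swap → [18, 33, 28, 41, 37]
extract-min → returns 18:
  remove root 18; move last element 37 to root → [37, 33, 28, 41]
  37 vs smaller child 28 at index 2, swap → [28, 33, 37, 41]
insert 51:
  append 51 at index 4 → [28, 33, 37, 41, 51] (no swap needed)
insert 48:
  append 48 at index 5 → [28, 33, 37, 41, 51, 48] (no swap needed)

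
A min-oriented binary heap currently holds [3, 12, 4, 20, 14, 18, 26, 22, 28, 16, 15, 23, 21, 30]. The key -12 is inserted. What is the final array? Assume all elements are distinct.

[-12, 12, 3, 20, 14, 18, 4, 22, 28, 16, 15, 23, 21, 30, 26]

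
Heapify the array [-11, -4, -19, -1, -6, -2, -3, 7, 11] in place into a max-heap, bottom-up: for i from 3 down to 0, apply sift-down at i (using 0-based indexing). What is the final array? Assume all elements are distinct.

sift down from index 3:
  -1 vs larger child 11 at index 8, swap → [-11, -4, -19, 11, -6, -2, -3, 7, -1]
sift down from index 2:
  -19 vs larger child -2 at index 5, swap → [-11, -4, -2, 11, -6, -19, -3, 7, -1]
sift down from index 1:
  -4 vs larger child 11 at index 3, swap → [-11, 11, -2, -4, -6, -19, -3, 7, -1]
  -4 vs larger child 7 at index 7, swap → [-11, 11, -2, 7, -6, -19, -3, -4, -1]
sift down from index 0:
  -11 vs larger child 11 at index 1, swap → [11, -11, -2, 7, -6, -19, -3, -4, -1]
  -11 vs larger child 7 at index 3, swap → [11, 7, -2, -11, -6, -19, -3, -4, -1]
  -11 vs larger child -1 at index 8, swap → [11, 7, -2, -1, -6, -19, -3, -4, -11]

[11, 7, -2, -1, -6, -19, -3, -4, -11]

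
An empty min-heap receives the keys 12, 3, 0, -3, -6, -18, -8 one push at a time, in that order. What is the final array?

Insert 12:
  append 12 at index 0 → [12] (no swap needed)
Insert 3:
  append 3 at index 1 → [12, 3]
  3 < parent 12 at index 0, swap → [3, 12]
Insert 0:
  append 0 at index 2 → [3, 12, 0]
  0 < parent 3 at index 0, swap → [0, 12, 3]
Insert -3:
  append -3 at index 3 → [0, 12, 3, -3]
  -3 < parent 12 at index 1, swap → [0, -3, 3, 12]
  -3 < parent 0 at index 0, swap → [-3, 0, 3, 12]
Insert -6:
  append -6 at index 4 → [-3, 0, 3, 12, -6]
  -6 < parent 0 at index 1, swap → [-3, -6, 3, 12, 0]
  -6 < parent -3 at index 0, swap → [-6, -3, 3, 12, 0]
Insert -18:
  append -18 at index 5 → [-6, -3, 3, 12, 0, -18]
  -18 < parent 3 at index 2, swap → [-6, -3, -18, 12, 0, 3]
  -18 < parent -6 at index 0, swap → [-18, -3, -6, 12, 0, 3]
Insert -8:
  append -8 at index 6 → [-18, -3, -6, 12, 0, 3, -8]
  -8 < parent -6 at index 2, swap → [-18, -3, -8, 12, 0, 3, -6]

[-18, -3, -8, 12, 0, 3, -6]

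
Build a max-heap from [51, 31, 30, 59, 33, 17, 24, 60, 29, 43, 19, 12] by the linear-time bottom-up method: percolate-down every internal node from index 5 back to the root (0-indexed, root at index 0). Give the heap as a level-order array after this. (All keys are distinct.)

[60, 59, 30, 51, 43, 17, 24, 31, 29, 33, 19, 12]

sift down from index 5: already satisfies heap property
sift down from index 4:
  33 vs larger child 43 at index 9, swap → [51, 31, 30, 59, 43, 17, 24, 60, 29, 33, 19, 12]
sift down from index 3:
  59 vs larger child 60 at index 7, swap → [51, 31, 30, 60, 43, 17, 24, 59, 29, 33, 19, 12]
sift down from index 2: already satisfies heap property
sift down from index 1:
  31 vs larger child 60 at index 3, swap → [51, 60, 30, 31, 43, 17, 24, 59, 29, 33, 19, 12]
  31 vs larger child 59 at index 7, swap → [51, 60, 30, 59, 43, 17, 24, 31, 29, 33, 19, 12]
sift down from index 0:
  51 vs larger child 60 at index 1, swap → [60, 51, 30, 59, 43, 17, 24, 31, 29, 33, 19, 12]
  51 vs larger child 59 at index 3, swap → [60, 59, 30, 51, 43, 17, 24, 31, 29, 33, 19, 12]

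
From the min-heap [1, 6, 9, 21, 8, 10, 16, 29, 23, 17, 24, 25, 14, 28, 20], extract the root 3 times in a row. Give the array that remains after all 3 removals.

[9, 17, 10, 21, 20, 14, 16, 29, 23, 28, 24, 25]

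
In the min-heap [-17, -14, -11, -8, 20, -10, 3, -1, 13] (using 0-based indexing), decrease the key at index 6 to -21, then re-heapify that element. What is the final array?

[-21, -14, -17, -8, 20, -10, -11, -1, 13]

set index 6 from 3 to -21 → [-17, -14, -11, -8, 20, -10, -21, -1, 13]
-21 < parent -11 at index 2, swap → [-17, -14, -21, -8, 20, -10, -11, -1, 13]
-21 < parent -17 at index 0, swap → [-21, -14, -17, -8, 20, -10, -11, -1, 13]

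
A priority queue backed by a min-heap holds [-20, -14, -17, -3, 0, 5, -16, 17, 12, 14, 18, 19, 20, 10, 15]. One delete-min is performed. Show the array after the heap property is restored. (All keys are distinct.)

remove root -20; move last element 15 to root → [15, -14, -17, -3, 0, 5, -16, 17, 12, 14, 18, 19, 20, 10]
15 vs smaller child -17 at index 2, swap → [-17, -14, 15, -3, 0, 5, -16, 17, 12, 14, 18, 19, 20, 10]
15 vs smaller child -16 at index 6, swap → [-17, -14, -16, -3, 0, 5, 15, 17, 12, 14, 18, 19, 20, 10]
15 vs only child 10 at index 13, swap → [-17, -14, -16, -3, 0, 5, 10, 17, 12, 14, 18, 19, 20, 15]

[-17, -14, -16, -3, 0, 5, 10, 17, 12, 14, 18, 19, 20, 15]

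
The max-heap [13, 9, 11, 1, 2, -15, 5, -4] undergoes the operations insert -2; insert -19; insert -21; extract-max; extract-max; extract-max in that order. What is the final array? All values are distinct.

[5, 2, -2, 1, -19, -15, -21, -4]

insert -2:
  append -2 at index 8 → [13, 9, 11, 1, 2, -15, 5, -4, -2] (no swap needed)
insert -19:
  append -19 at index 9 → [13, 9, 11, 1, 2, -15, 5, -4, -2, -19] (no swap needed)
insert -21:
  append -21 at index 10 → [13, 9, 11, 1, 2, -15, 5, -4, -2, -19, -21] (no swap needed)
extract-max → returns 13:
  remove root 13; move last element -21 to root → [-21, 9, 11, 1, 2, -15, 5, -4, -2, -19]
  -21 vs larger child 11 at index 2, swap → [11, 9, -21, 1, 2, -15, 5, -4, -2, -19]
  -21 vs larger child 5 at index 6, swap → [11, 9, 5, 1, 2, -15, -21, -4, -2, -19]
extract-max → returns 11:
  remove root 11; move last element -19 to root → [-19, 9, 5, 1, 2, -15, -21, -4, -2]
  -19 vs larger child 9 at index 1, swap → [9, -19, 5, 1, 2, -15, -21, -4, -2]
  -19 vs larger child 2 at index 4, swap → [9, 2, 5, 1, -19, -15, -21, -4, -2]
extract-max → returns 9:
  remove root 9; move last element -2 to root → [-2, 2, 5, 1, -19, -15, -21, -4]
  -2 vs larger child 5 at index 2, swap → [5, 2, -2, 1, -19, -15, -21, -4]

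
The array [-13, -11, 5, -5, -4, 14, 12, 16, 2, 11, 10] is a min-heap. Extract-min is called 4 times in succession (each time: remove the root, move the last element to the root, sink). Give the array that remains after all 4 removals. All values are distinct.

[2, 10, 5, 16, 11, 14, 12]

extract-min #1 returns -13:
  remove root -13; move last element 10 to root → [10, -11, 5, -5, -4, 14, 12, 16, 2, 11]
  10 vs smaller child -11 at index 1, swap → [-11, 10, 5, -5, -4, 14, 12, 16, 2, 11]
  10 vs smaller child -5 at index 3, swap → [-11, -5, 5, 10, -4, 14, 12, 16, 2, 11]
  10 vs smaller child 2 at index 8, swap → [-11, -5, 5, 2, -4, 14, 12, 16, 10, 11]
extract-min #2 returns -11:
  remove root -11; move last element 11 to root → [11, -5, 5, 2, -4, 14, 12, 16, 10]
  11 vs smaller child -5 at index 1, swap → [-5, 11, 5, 2, -4, 14, 12, 16, 10]
  11 vs smaller child -4 at index 4, swap → [-5, -4, 5, 2, 11, 14, 12, 16, 10]
extract-min #3 returns -5:
  remove root -5; move last element 10 to root → [10, -4, 5, 2, 11, 14, 12, 16]
  10 vs smaller child -4 at index 1, swap → [-4, 10, 5, 2, 11, 14, 12, 16]
  10 vs smaller child 2 at index 3, swap → [-4, 2, 5, 10, 11, 14, 12, 16]
extract-min #4 returns -4:
  remove root -4; move last element 16 to root → [16, 2, 5, 10, 11, 14, 12]
  16 vs smaller child 2 at index 1, swap → [2, 16, 5, 10, 11, 14, 12]
  16 vs smaller child 10 at index 3, swap → [2, 10, 5, 16, 11, 14, 12]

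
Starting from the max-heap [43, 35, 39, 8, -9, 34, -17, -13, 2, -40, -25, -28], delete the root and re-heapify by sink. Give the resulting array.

[39, 35, 34, 8, -9, -28, -17, -13, 2, -40, -25]

remove root 43; move last element -28 to root → [-28, 35, 39, 8, -9, 34, -17, -13, 2, -40, -25]
-28 vs larger child 39 at index 2, swap → [39, 35, -28, 8, -9, 34, -17, -13, 2, -40, -25]
-28 vs larger child 34 at index 5, swap → [39, 35, 34, 8, -9, -28, -17, -13, 2, -40, -25]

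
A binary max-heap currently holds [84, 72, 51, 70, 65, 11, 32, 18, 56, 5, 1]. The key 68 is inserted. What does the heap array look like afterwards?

[84, 72, 68, 70, 65, 51, 32, 18, 56, 5, 1, 11]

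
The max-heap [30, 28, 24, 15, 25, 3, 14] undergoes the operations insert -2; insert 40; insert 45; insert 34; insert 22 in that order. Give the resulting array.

[45, 40, 24, 28, 34, 22, 14, -2, 15, 25, 30, 3]

insert -2:
  append -2 at index 7 → [30, 28, 24, 15, 25, 3, 14, -2] (no swap needed)
insert 40:
  append 40 at index 8 → [30, 28, 24, 15, 25, 3, 14, -2, 40]
  40 > parent 15 at index 3, swap → [30, 28, 24, 40, 25, 3, 14, -2, 15]
  40 > parent 28 at index 1, swap → [30, 40, 24, 28, 25, 3, 14, -2, 15]
  40 > parent 30 at index 0, swap → [40, 30, 24, 28, 25, 3, 14, -2, 15]
insert 45:
  append 45 at index 9 → [40, 30, 24, 28, 25, 3, 14, -2, 15, 45]
  45 > parent 25 at index 4, swap → [40, 30, 24, 28, 45, 3, 14, -2, 15, 25]
  45 > parent 30 at index 1, swap → [40, 45, 24, 28, 30, 3, 14, -2, 15, 25]
  45 > parent 40 at index 0, swap → [45, 40, 24, 28, 30, 3, 14, -2, 15, 25]
insert 34:
  append 34 at index 10 → [45, 40, 24, 28, 30, 3, 14, -2, 15, 25, 34]
  34 > parent 30 at index 4, swap → [45, 40, 24, 28, 34, 3, 14, -2, 15, 25, 30]
insert 22:
  append 22 at index 11 → [45, 40, 24, 28, 34, 3, 14, -2, 15, 25, 30, 22]
  22 > parent 3 at index 5, swap → [45, 40, 24, 28, 34, 22, 14, -2, 15, 25, 30, 3]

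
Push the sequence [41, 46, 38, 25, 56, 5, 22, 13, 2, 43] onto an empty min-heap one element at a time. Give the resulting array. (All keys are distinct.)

Insert 41:
  append 41 at index 0 → [41] (no swap needed)
Insert 46:
  append 46 at index 1 → [41, 46] (no swap needed)
Insert 38:
  append 38 at index 2 → [41, 46, 38]
  38 < parent 41 at index 0, swap → [38, 46, 41]
Insert 25:
  append 25 at index 3 → [38, 46, 41, 25]
  25 < parent 46 at index 1, swap → [38, 25, 41, 46]
  25 < parent 38 at index 0, swap → [25, 38, 41, 46]
Insert 56:
  append 56 at index 4 → [25, 38, 41, 46, 56] (no swap needed)
Insert 5:
  append 5 at index 5 → [25, 38, 41, 46, 56, 5]
  5 < parent 41 at index 2, swap → [25, 38, 5, 46, 56, 41]
  5 < parent 25 at index 0, swap → [5, 38, 25, 46, 56, 41]
Insert 22:
  append 22 at index 6 → [5, 38, 25, 46, 56, 41, 22]
  22 < parent 25 at index 2, swap → [5, 38, 22, 46, 56, 41, 25]
Insert 13:
  append 13 at index 7 → [5, 38, 22, 46, 56, 41, 25, 13]
  13 < parent 46 at index 3, swap → [5, 38, 22, 13, 56, 41, 25, 46]
  13 < parent 38 at index 1, swap → [5, 13, 22, 38, 56, 41, 25, 46]
Insert 2:
  append 2 at index 8 → [5, 13, 22, 38, 56, 41, 25, 46, 2]
  2 < parent 38 at index 3, swap → [5, 13, 22, 2, 56, 41, 25, 46, 38]
  2 < parent 13 at index 1, swap → [5, 2, 22, 13, 56, 41, 25, 46, 38]
  2 < parent 5 at index 0, swap → [2, 5, 22, 13, 56, 41, 25, 46, 38]
Insert 43:
  append 43 at index 9 → [2, 5, 22, 13, 56, 41, 25, 46, 38, 43]
  43 < parent 56 at index 4, swap → [2, 5, 22, 13, 43, 41, 25, 46, 38, 56]

[2, 5, 22, 13, 43, 41, 25, 46, 38, 56]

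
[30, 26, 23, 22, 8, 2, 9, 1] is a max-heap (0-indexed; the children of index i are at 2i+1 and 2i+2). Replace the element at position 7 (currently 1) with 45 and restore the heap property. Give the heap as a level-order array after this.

[45, 30, 23, 26, 8, 2, 9, 22]

set index 7 from 1 to 45 → [30, 26, 23, 22, 8, 2, 9, 45]
45 > parent 22 at index 3, swap → [30, 26, 23, 45, 8, 2, 9, 22]
45 > parent 26 at index 1, swap → [30, 45, 23, 26, 8, 2, 9, 22]
45 > parent 30 at index 0, swap → [45, 30, 23, 26, 8, 2, 9, 22]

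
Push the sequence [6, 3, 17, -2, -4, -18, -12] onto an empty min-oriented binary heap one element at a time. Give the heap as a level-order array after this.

Insert 6:
  append 6 at index 0 → [6] (no swap needed)
Insert 3:
  append 3 at index 1 → [6, 3]
  3 < parent 6 at index 0, swap → [3, 6]
Insert 17:
  append 17 at index 2 → [3, 6, 17] (no swap needed)
Insert -2:
  append -2 at index 3 → [3, 6, 17, -2]
  -2 < parent 6 at index 1, swap → [3, -2, 17, 6]
  -2 < parent 3 at index 0, swap → [-2, 3, 17, 6]
Insert -4:
  append -4 at index 4 → [-2, 3, 17, 6, -4]
  -4 < parent 3 at index 1, swap → [-2, -4, 17, 6, 3]
  -4 < parent -2 at index 0, swap → [-4, -2, 17, 6, 3]
Insert -18:
  append -18 at index 5 → [-4, -2, 17, 6, 3, -18]
  -18 < parent 17 at index 2, swap → [-4, -2, -18, 6, 3, 17]
  -18 < parent -4 at index 0, swap → [-18, -2, -4, 6, 3, 17]
Insert -12:
  append -12 at index 6 → [-18, -2, -4, 6, 3, 17, -12]
  -12 < parent -4 at index 2, swap → [-18, -2, -12, 6, 3, 17, -4]

[-18, -2, -12, 6, 3, 17, -4]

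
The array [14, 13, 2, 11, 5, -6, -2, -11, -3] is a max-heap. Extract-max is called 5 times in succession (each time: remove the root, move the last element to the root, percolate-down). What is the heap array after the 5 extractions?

extract-max #1 returns 14:
  remove root 14; move last element -3 to root → [-3, 13, 2, 11, 5, -6, -2, -11]
  -3 vs larger child 13 at index 1, swap → [13, -3, 2, 11, 5, -6, -2, -11]
  -3 vs larger child 11 at index 3, swap → [13, 11, 2, -3, 5, -6, -2, -11]
extract-max #2 returns 13:
  remove root 13; move last element -11 to root → [-11, 11, 2, -3, 5, -6, -2]
  -11 vs larger child 11 at index 1, swap → [11, -11, 2, -3, 5, -6, -2]
  -11 vs larger child 5 at index 4, swap → [11, 5, 2, -3, -11, -6, -2]
extract-max #3 returns 11:
  remove root 11; move last element -2 to root → [-2, 5, 2, -3, -11, -6]
  -2 vs larger child 5 at index 1, swap → [5, -2, 2, -3, -11, -6]
extract-max #4 returns 5:
  remove root 5; move last element -6 to root → [-6, -2, 2, -3, -11]
  -6 vs larger child 2 at index 2, swap → [2, -2, -6, -3, -11]
extract-max #5 returns 2:
  remove root 2; move last element -11 to root → [-11, -2, -6, -3]
  -11 vs larger child -2 at index 1, swap → [-2, -11, -6, -3]
  -11 vs only child -3 at index 3, swap → [-2, -3, -6, -11]

[-2, -3, -6, -11]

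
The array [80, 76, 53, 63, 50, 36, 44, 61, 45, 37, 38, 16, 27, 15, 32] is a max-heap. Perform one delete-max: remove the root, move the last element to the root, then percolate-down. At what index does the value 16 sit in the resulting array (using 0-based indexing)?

remove root 80; move last element 32 to root → [32, 76, 53, 63, 50, 36, 44, 61, 45, 37, 38, 16, 27, 15]
32 vs larger child 76 at index 1, swap → [76, 32, 53, 63, 50, 36, 44, 61, 45, 37, 38, 16, 27, 15]
32 vs larger child 63 at index 3, swap → [76, 63, 53, 32, 50, 36, 44, 61, 45, 37, 38, 16, 27, 15]
32 vs larger child 61 at index 7, swap → [76, 63, 53, 61, 50, 36, 44, 32, 45, 37, 38, 16, 27, 15]
resulting array: [76, 63, 53, 61, 50, 36, 44, 32, 45, 37, 38, 16, 27, 15]

11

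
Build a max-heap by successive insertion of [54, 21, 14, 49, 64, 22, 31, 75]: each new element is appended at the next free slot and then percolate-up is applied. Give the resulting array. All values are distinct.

[75, 64, 31, 54, 49, 14, 22, 21]

Insert 54:
  append 54 at index 0 → [54] (no swap needed)
Insert 21:
  append 21 at index 1 → [54, 21] (no swap needed)
Insert 14:
  append 14 at index 2 → [54, 21, 14] (no swap needed)
Insert 49:
  append 49 at index 3 → [54, 21, 14, 49]
  49 > parent 21 at index 1, swap → [54, 49, 14, 21]
Insert 64:
  append 64 at index 4 → [54, 49, 14, 21, 64]
  64 > parent 49 at index 1, swap → [54, 64, 14, 21, 49]
  64 > parent 54 at index 0, swap → [64, 54, 14, 21, 49]
Insert 22:
  append 22 at index 5 → [64, 54, 14, 21, 49, 22]
  22 > parent 14 at index 2, swap → [64, 54, 22, 21, 49, 14]
Insert 31:
  append 31 at index 6 → [64, 54, 22, 21, 49, 14, 31]
  31 > parent 22 at index 2, swap → [64, 54, 31, 21, 49, 14, 22]
Insert 75:
  append 75 at index 7 → [64, 54, 31, 21, 49, 14, 22, 75]
  75 > parent 21 at index 3, swap → [64, 54, 31, 75, 49, 14, 22, 21]
  75 > parent 54 at index 1, swap → [64, 75, 31, 54, 49, 14, 22, 21]
  75 > parent 64 at index 0, swap → [75, 64, 31, 54, 49, 14, 22, 21]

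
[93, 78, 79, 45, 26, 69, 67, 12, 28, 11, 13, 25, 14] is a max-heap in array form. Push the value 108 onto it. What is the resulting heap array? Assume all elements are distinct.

append 108 at index 13 → [93, 78, 79, 45, 26, 69, 67, 12, 28, 11, 13, 25, 14, 108]
108 > parent 67 at index 6, swap → [93, 78, 79, 45, 26, 69, 108, 12, 28, 11, 13, 25, 14, 67]
108 > parent 79 at index 2, swap → [93, 78, 108, 45, 26, 69, 79, 12, 28, 11, 13, 25, 14, 67]
108 > parent 93 at index 0, swap → [108, 78, 93, 45, 26, 69, 79, 12, 28, 11, 13, 25, 14, 67]

[108, 78, 93, 45, 26, 69, 79, 12, 28, 11, 13, 25, 14, 67]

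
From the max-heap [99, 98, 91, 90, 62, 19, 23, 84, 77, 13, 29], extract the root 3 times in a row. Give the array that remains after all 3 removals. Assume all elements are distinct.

[90, 84, 23, 77, 62, 19, 13, 29]

extract-max #1 returns 99:
  remove root 99; move last element 29 to root → [29, 98, 91, 90, 62, 19, 23, 84, 77, 13]
  29 vs larger child 98 at index 1, swap → [98, 29, 91, 90, 62, 19, 23, 84, 77, 13]
  29 vs larger child 90 at index 3, swap → [98, 90, 91, 29, 62, 19, 23, 84, 77, 13]
  29 vs larger child 84 at index 7, swap → [98, 90, 91, 84, 62, 19, 23, 29, 77, 13]
extract-max #2 returns 98:
  remove root 98; move last element 13 to root → [13, 90, 91, 84, 62, 19, 23, 29, 77]
  13 vs larger child 91 at index 2, swap → [91, 90, 13, 84, 62, 19, 23, 29, 77]
  13 vs larger child 23 at index 6, swap → [91, 90, 23, 84, 62, 19, 13, 29, 77]
extract-max #3 returns 91:
  remove root 91; move last element 77 to root → [77, 90, 23, 84, 62, 19, 13, 29]
  77 vs larger child 90 at index 1, swap → [90, 77, 23, 84, 62, 19, 13, 29]
  77 vs larger child 84 at index 3, swap → [90, 84, 23, 77, 62, 19, 13, 29]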